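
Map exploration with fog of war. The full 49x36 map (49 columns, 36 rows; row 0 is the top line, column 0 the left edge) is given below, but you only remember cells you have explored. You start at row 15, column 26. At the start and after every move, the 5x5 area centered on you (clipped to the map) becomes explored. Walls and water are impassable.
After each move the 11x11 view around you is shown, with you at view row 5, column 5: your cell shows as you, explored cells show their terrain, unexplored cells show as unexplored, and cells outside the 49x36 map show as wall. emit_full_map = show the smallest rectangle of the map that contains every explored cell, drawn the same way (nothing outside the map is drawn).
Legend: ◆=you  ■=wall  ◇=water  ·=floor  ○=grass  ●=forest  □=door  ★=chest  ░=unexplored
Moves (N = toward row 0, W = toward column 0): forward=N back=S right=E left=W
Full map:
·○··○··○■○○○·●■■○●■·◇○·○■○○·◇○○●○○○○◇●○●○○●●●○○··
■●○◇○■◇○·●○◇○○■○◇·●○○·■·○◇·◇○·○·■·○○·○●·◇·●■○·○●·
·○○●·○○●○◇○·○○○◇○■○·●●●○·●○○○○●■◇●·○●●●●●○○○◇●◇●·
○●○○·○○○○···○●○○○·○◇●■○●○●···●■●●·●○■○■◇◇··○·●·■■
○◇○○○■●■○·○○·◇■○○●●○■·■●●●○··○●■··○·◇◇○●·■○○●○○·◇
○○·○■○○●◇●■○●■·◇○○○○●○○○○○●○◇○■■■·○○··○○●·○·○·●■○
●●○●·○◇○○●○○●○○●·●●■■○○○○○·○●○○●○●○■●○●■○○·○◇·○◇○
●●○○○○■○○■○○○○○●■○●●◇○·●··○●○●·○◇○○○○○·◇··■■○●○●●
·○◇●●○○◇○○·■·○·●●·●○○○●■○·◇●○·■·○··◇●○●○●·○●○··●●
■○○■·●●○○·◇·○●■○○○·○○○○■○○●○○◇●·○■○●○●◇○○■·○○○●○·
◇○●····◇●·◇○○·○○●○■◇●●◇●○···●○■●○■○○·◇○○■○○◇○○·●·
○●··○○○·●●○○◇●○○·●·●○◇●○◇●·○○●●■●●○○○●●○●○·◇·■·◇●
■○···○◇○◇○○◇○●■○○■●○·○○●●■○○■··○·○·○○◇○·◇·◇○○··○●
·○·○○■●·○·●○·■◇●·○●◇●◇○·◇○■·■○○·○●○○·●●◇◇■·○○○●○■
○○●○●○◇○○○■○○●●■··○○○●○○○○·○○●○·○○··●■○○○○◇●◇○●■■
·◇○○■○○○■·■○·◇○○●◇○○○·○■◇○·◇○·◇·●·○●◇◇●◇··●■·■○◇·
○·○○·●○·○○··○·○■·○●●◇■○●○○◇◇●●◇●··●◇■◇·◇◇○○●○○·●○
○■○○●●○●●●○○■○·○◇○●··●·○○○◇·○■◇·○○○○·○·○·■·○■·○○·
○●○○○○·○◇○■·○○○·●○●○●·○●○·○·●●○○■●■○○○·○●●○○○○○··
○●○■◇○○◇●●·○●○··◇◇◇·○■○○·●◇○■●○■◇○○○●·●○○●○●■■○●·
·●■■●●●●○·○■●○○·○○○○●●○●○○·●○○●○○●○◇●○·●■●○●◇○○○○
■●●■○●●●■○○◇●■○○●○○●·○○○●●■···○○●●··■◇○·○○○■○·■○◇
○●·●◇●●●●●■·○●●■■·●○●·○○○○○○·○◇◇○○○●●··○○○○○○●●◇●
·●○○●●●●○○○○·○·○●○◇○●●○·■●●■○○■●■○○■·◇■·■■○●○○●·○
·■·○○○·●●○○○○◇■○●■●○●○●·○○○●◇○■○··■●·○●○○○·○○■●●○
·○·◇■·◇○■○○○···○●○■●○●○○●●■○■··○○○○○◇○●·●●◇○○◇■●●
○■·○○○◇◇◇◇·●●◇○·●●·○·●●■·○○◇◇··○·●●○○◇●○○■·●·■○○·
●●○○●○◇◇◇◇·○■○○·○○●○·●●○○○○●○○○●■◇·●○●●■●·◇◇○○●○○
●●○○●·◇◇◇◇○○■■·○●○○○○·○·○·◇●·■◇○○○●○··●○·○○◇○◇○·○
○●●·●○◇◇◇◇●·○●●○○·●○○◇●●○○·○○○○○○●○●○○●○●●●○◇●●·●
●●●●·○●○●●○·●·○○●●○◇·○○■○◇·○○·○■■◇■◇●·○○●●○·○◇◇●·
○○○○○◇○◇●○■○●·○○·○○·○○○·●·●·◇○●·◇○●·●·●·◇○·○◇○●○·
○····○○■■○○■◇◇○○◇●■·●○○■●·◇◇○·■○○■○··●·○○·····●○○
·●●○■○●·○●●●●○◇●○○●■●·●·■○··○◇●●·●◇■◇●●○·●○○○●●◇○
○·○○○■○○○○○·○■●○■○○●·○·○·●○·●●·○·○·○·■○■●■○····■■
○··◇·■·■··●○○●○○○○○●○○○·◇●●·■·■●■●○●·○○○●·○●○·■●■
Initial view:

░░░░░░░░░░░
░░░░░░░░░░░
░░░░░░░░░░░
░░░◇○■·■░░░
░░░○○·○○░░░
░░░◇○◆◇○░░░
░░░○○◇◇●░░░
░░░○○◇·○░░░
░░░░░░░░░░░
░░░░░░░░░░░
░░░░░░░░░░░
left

░░░░░░░░░░░
░░░░░░░░░░░
░░░░░░░░░░░
░░░·◇○■·■░░
░░░○○○·○○░░
░░░■◇◆·◇○░░
░░░●○○◇◇●░░
░░░○○○◇·○░░
░░░░░░░░░░░
░░░░░░░░░░░
░░░░░░░░░░░

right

░░░░░░░░░░░
░░░░░░░░░░░
░░░░░░░░░░░
░░·◇○■·■░░░
░░○○○·○○░░░
░░■◇○◆◇○░░░
░░●○○◇◇●░░░
░░○○○◇·○░░░
░░░░░░░░░░░
░░░░░░░░░░░
░░░░░░░░░░░

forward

░░░░░░░░░░░
░░░░░░░░░░░
░░░░░░░░░░░
░░░●■○○■░░░
░░·◇○■·■░░░
░░○○○◆○○░░░
░░■◇○·◇○░░░
░░●○○◇◇●░░░
░░○○○◇·○░░░
░░░░░░░░░░░
░░░░░░░░░░░

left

░░░░░░░░░░░
░░░░░░░░░░░
░░░░░░░░░░░
░░░●●■○○■░░
░░░·◇○■·■░░
░░░○○◆·○○░░
░░░■◇○·◇○░░
░░░●○○◇◇●░░
░░░○○○◇·○░░
░░░░░░░░░░░
░░░░░░░░░░░

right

░░░░░░░░░░░
░░░░░░░░░░░
░░░░░░░░░░░
░░●●■○○■░░░
░░·◇○■·■░░░
░░○○○◆○○░░░
░░■◇○·◇○░░░
░░●○○◇◇●░░░
░░○○○◇·○░░░
░░░░░░░░░░░
░░░░░░░░░░░

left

░░░░░░░░░░░
░░░░░░░░░░░
░░░░░░░░░░░
░░░●●■○○■░░
░░░·◇○■·■░░
░░░○○◆·○○░░
░░░■◇○·◇○░░
░░░●○○◇◇●░░
░░░○○○◇·○░░
░░░░░░░░░░░
░░░░░░░░░░░

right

░░░░░░░░░░░
░░░░░░░░░░░
░░░░░░░░░░░
░░●●■○○■░░░
░░·◇○■·■░░░
░░○○○◆○○░░░
░░■◇○·◇○░░░
░░●○○◇◇●░░░
░░○○○◇·○░░░
░░░░░░░░░░░
░░░░░░░░░░░


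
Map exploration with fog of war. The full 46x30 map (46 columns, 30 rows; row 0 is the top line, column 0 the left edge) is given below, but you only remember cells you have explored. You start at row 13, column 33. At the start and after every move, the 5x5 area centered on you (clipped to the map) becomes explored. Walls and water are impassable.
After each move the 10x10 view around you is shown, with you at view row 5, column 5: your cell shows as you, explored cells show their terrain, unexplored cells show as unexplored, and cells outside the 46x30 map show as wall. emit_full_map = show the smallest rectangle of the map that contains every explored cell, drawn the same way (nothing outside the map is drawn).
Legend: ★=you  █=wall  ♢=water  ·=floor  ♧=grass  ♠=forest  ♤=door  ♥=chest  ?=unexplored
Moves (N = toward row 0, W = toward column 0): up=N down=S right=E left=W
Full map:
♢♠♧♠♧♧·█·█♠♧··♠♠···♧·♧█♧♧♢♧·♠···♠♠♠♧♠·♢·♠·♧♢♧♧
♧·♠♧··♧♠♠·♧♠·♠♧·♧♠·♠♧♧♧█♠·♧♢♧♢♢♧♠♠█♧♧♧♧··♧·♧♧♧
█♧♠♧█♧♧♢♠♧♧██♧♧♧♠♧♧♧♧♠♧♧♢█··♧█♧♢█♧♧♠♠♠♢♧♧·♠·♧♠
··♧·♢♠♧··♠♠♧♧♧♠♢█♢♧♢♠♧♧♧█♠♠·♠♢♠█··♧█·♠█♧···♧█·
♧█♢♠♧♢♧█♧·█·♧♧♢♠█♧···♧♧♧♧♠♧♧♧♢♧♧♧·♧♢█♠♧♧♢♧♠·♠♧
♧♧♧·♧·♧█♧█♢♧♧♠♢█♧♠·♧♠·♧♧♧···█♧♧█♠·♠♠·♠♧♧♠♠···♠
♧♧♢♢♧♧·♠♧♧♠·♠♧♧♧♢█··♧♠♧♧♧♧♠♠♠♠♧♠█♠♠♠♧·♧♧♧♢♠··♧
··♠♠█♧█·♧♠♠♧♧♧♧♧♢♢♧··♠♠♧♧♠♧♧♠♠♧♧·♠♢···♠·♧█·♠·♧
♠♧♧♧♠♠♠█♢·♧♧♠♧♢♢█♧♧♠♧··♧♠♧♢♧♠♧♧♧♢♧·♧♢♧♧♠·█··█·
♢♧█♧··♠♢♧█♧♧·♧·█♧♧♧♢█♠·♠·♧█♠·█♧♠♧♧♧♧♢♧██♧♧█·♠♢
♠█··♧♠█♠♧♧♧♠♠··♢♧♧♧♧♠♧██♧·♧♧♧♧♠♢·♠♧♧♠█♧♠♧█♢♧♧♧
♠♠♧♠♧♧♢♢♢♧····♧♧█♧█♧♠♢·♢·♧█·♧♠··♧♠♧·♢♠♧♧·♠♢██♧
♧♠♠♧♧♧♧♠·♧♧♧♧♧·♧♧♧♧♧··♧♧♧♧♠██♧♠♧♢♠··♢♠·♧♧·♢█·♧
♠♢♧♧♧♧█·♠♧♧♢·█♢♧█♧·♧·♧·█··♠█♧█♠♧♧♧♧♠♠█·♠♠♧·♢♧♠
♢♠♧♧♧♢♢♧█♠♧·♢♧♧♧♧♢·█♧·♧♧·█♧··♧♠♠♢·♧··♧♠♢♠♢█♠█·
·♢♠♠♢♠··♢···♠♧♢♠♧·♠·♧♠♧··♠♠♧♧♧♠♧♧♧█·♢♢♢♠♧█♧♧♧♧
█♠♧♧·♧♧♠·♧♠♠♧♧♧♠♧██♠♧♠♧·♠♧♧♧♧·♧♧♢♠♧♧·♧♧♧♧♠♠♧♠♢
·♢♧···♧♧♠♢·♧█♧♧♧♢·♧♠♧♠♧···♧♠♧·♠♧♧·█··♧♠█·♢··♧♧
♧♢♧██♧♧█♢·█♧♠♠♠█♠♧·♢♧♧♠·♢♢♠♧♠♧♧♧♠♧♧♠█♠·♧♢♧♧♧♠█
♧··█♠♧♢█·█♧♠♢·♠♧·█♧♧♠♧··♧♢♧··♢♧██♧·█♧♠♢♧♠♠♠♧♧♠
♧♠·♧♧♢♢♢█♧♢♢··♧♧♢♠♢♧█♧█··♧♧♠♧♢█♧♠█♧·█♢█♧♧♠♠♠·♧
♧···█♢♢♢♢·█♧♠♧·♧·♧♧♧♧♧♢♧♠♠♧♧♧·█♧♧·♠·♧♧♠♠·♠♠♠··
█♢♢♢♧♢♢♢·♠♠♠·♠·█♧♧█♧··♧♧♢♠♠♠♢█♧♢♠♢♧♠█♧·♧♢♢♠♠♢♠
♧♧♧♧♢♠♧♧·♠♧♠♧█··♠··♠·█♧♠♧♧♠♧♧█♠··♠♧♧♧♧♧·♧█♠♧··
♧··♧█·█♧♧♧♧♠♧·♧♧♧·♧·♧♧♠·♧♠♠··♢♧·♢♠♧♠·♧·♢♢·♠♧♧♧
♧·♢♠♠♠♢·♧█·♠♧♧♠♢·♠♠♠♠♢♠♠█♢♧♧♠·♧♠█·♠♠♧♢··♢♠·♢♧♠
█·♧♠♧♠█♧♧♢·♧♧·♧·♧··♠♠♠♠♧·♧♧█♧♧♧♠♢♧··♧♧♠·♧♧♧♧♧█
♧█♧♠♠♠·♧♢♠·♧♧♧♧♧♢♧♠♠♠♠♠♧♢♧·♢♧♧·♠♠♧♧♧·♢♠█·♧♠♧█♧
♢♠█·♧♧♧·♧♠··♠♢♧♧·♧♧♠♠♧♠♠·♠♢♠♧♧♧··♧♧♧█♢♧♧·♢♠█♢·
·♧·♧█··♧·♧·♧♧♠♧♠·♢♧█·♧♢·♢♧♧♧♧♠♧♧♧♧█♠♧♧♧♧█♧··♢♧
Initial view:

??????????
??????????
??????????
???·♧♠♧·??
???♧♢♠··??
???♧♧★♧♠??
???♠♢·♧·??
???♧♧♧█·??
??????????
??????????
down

??????????
??????????
???·♧♠♧·??
???♧♢♠··??
???♧♧♧♧♠??
???♠♢★♧·??
???♧♧♧█·??
???♧♢♠♧♧??
??????????
??????????

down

??????????
???·♧♠♧·??
???♧♢♠··??
???♧♧♧♧♠??
???♠♢·♧·??
???♧♧★█·??
???♧♢♠♧♧??
???♧♧·█·??
??????????
??????????

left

??????????
????·♧♠♧·?
????♧♢♠··?
???♠♧♧♧♧♠?
???♠♠♢·♧·?
???♠♧★♧█·?
???♧♧♢♠♧♧?
???♠♧♧·█·?
??????????
??????????

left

??????????
?????·♧♠♧·
?????♧♢♠··
???█♠♧♧♧♧♠
???♧♠♠♢·♧·
???♧♠★♧♧█·
???·♧♧♢♠♧♧
???·♠♧♧·█·
??????????
??????????

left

??????????
??????·♧♠♧
??????♧♢♠·
???♧█♠♧♧♧♧
???·♧♠♠♢·♧
???♧♧★♧♧♧█
???♧·♧♧♢♠♧
???♧·♠♧♧·█
??????????
??????????

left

??????????
???????·♧♠
???????♧♢♠
???█♧█♠♧♧♧
???··♧♠♠♢·
???♧♧★♠♧♧♧
???♧♧·♧♧♢♠
???♠♧·♠♧♧·
??????????
??????????

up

??????????
??????????
???????·♧♠
???██♧♠♧♢♠
???█♧█♠♧♧♧
???··★♠♠♢·
???♧♧♧♠♧♧♧
???♧♧·♧♧♢♠
???♠♧·♠♧♧·
??????????

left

??????????
??????????
????????·♧
???♠██♧♠♧♢
???♠█♧█♠♧♧
???♧·★♧♠♠♢
???♠♧♧♧♠♧♧
???♧♧♧·♧♧♢
????♠♧·♠♧♧
??????????

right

??????????
??????????
???????·♧♠
??♠██♧♠♧♢♠
??♠█♧█♠♧♧♧
??♧··★♠♠♢·
??♠♧♧♧♠♧♧♧
??♧♧♧·♧♧♢♠
???♠♧·♠♧♧·
??????????

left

??????????
??????????
????????·♧
???♠██♧♠♧♢
???♠█♧█♠♧♧
???♧·★♧♠♠♢
???♠♧♧♧♠♧♧
???♧♧♧·♧♧♢
????♠♧·♠♧♧
??????????

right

??????????
??????????
???????·♧♠
??♠██♧♠♧♢♠
??♠█♧█♠♧♧♧
??♧··★♠♠♢·
??♠♧♧♧♠♧♧♧
??♧♧♧·♧♧♢♠
???♠♧·♠♧♧·
??????????


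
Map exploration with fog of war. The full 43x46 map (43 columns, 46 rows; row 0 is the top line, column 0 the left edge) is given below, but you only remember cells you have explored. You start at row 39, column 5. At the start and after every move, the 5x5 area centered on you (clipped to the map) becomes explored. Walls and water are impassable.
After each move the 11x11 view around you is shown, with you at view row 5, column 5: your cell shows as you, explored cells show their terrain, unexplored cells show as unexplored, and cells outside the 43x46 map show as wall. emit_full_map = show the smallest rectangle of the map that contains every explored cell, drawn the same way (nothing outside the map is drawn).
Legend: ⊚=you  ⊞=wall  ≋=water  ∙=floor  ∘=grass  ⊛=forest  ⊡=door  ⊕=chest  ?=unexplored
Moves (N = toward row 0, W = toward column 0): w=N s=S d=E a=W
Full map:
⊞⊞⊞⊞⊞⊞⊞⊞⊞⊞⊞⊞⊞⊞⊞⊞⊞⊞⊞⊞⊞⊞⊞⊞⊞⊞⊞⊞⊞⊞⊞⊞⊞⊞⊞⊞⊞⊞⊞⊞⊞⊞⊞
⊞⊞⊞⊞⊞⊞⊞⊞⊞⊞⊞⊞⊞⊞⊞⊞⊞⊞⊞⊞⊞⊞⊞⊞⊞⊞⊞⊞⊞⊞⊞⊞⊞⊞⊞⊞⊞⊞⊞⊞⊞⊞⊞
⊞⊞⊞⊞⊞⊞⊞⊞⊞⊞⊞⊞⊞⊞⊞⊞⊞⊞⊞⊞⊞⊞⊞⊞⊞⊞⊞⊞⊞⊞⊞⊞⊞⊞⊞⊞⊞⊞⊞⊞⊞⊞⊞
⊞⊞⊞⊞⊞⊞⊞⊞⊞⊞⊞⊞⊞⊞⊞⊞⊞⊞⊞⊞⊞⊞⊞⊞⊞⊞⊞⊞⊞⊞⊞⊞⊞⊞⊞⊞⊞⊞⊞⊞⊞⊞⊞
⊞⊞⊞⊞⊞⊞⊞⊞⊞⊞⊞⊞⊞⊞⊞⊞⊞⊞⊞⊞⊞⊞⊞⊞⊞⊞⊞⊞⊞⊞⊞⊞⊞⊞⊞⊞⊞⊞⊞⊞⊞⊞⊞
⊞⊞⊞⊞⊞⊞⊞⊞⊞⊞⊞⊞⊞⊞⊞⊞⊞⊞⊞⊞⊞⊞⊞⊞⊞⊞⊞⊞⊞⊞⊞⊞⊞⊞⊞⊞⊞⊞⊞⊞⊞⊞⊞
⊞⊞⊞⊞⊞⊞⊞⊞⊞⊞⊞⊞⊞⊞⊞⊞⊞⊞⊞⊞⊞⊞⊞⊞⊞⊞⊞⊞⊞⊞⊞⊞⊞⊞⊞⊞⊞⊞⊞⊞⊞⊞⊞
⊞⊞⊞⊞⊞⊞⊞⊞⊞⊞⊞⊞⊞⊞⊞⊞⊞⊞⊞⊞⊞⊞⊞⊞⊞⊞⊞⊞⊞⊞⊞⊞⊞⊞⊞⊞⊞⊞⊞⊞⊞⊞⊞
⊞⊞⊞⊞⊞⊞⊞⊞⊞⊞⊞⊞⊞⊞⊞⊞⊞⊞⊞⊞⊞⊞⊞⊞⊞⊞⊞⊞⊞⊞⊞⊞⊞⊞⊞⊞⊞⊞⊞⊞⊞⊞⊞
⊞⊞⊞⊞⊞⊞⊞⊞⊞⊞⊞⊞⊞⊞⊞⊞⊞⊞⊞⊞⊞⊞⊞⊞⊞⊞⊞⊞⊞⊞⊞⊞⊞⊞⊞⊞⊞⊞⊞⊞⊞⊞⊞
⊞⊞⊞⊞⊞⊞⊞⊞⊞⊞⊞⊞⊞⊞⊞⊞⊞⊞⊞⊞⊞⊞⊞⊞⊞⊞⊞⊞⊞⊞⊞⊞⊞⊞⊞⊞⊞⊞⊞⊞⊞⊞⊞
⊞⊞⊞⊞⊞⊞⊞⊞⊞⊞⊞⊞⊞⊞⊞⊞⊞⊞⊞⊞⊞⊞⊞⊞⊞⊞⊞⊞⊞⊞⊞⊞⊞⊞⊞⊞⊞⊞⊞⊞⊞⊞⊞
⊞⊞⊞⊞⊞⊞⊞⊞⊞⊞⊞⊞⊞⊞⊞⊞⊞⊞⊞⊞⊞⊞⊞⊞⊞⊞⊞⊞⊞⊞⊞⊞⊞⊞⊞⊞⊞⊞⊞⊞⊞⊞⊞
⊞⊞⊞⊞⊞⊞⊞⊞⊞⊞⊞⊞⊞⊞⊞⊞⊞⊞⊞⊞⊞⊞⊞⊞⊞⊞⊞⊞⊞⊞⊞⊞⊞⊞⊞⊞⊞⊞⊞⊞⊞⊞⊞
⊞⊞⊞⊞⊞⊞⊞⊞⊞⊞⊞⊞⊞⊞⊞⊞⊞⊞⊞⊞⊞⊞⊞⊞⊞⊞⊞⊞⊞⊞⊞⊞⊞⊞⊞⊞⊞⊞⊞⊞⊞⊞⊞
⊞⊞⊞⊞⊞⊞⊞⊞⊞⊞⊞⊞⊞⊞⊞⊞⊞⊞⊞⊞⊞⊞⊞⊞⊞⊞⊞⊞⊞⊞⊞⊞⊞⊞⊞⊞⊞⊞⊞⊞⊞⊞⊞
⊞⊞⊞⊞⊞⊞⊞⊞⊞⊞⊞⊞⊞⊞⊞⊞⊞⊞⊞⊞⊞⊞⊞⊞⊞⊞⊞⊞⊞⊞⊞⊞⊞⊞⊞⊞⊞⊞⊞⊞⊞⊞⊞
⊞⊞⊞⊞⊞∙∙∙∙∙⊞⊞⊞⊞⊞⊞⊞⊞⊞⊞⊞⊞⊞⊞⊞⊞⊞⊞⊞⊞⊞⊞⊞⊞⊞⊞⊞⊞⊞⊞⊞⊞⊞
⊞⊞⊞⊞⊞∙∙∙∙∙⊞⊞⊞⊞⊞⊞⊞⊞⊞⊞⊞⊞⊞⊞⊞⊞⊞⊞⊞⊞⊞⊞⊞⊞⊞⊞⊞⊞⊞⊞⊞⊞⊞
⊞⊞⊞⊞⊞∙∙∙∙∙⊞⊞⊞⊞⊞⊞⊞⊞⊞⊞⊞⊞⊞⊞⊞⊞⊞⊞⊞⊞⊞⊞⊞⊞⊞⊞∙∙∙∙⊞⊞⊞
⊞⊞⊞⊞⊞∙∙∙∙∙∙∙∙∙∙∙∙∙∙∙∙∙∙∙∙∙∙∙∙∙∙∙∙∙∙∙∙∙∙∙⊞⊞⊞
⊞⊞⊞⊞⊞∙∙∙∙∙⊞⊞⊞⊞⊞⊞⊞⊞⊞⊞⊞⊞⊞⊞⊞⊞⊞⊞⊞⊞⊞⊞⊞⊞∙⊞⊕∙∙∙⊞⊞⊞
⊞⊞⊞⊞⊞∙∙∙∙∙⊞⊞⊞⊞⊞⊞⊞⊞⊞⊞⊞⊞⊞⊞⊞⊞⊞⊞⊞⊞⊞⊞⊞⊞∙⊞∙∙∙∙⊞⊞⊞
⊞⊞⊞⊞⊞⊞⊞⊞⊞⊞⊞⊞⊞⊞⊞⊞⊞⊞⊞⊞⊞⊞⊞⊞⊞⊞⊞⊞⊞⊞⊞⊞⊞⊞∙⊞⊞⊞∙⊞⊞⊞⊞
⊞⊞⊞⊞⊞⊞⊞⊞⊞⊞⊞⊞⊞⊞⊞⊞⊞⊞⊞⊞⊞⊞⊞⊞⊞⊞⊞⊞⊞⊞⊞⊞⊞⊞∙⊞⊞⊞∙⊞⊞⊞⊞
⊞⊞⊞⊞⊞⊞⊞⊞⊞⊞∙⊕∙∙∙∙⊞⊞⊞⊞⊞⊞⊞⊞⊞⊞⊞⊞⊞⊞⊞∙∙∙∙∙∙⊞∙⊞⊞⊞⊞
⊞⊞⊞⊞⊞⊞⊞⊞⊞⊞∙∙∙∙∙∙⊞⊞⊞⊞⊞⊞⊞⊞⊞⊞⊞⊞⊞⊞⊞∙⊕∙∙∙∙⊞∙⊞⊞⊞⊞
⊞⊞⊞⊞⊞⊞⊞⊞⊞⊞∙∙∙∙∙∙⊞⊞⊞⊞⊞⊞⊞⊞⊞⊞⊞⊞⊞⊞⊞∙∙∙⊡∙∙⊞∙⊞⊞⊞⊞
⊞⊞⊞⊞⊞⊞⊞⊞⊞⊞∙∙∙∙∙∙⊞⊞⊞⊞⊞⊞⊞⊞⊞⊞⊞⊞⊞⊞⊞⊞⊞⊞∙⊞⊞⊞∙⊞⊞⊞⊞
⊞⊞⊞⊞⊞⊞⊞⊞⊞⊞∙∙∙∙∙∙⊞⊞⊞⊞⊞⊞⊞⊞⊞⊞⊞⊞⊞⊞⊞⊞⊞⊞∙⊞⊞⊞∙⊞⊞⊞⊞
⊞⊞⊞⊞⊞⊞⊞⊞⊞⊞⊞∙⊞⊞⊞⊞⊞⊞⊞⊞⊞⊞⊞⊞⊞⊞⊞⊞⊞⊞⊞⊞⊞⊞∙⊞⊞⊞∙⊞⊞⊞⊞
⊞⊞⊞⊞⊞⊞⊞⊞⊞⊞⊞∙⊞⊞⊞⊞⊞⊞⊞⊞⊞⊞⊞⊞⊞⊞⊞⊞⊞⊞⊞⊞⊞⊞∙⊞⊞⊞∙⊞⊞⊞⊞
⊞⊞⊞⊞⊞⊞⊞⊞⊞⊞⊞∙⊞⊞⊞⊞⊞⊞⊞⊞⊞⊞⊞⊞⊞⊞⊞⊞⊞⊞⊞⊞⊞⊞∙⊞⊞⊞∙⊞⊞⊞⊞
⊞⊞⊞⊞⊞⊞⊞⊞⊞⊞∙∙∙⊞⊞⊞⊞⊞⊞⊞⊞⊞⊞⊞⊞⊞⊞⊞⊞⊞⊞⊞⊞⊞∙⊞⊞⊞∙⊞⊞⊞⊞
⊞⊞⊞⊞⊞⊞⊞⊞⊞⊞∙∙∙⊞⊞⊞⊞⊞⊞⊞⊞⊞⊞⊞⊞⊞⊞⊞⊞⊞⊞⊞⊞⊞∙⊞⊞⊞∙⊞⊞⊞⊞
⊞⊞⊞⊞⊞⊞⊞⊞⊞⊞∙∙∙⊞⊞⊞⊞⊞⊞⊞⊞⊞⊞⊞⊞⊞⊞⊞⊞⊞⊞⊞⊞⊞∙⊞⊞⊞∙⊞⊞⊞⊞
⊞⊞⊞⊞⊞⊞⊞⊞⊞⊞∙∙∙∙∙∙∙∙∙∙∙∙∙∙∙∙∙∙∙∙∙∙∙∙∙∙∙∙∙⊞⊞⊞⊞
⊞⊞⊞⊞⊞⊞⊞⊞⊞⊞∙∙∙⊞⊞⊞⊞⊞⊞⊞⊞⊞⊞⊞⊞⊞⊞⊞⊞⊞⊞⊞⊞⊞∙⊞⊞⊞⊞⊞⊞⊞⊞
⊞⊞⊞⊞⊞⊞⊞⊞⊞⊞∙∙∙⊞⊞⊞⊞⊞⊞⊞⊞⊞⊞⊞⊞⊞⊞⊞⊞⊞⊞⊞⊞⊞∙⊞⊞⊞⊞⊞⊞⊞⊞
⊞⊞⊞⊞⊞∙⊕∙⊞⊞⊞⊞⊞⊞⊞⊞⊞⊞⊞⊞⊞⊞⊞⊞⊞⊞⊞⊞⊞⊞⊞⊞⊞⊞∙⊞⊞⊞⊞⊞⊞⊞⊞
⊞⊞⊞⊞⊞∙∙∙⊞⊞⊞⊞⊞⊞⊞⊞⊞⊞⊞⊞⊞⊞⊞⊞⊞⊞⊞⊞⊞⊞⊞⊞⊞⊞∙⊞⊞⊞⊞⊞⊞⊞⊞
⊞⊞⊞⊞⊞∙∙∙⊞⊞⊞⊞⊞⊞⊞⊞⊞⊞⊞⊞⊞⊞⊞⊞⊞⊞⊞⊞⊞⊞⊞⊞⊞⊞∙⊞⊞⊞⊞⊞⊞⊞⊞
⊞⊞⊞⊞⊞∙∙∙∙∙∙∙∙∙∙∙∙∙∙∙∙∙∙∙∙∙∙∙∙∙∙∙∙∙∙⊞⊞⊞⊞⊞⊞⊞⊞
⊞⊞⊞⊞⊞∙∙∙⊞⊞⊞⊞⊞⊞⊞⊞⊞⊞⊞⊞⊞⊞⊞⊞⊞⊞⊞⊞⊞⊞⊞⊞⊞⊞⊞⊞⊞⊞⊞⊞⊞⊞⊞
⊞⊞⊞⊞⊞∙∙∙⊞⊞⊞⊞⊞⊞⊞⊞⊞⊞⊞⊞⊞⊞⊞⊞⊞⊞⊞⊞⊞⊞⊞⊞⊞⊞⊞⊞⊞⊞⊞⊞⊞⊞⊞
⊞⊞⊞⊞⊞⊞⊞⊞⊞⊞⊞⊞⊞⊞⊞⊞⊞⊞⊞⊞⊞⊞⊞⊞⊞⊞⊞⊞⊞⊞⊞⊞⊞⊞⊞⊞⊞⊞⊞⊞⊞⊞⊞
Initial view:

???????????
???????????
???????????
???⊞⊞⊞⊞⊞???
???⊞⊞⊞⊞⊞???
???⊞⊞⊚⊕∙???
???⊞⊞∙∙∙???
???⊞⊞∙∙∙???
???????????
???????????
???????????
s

???????????
???????????
???⊞⊞⊞⊞⊞???
???⊞⊞⊞⊞⊞???
???⊞⊞∙⊕∙???
???⊞⊞⊚∙∙???
???⊞⊞∙∙∙???
???⊞⊞∙∙∙???
???????????
???????????
???????????

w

???????????
???????????
???????????
???⊞⊞⊞⊞⊞???
???⊞⊞⊞⊞⊞???
???⊞⊞⊚⊕∙???
???⊞⊞∙∙∙???
???⊞⊞∙∙∙???
???⊞⊞∙∙∙???
???????????
???????????

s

???????????
???????????
???⊞⊞⊞⊞⊞???
???⊞⊞⊞⊞⊞???
???⊞⊞∙⊕∙???
???⊞⊞⊚∙∙???
???⊞⊞∙∙∙???
???⊞⊞∙∙∙???
???????????
???????????
???????????

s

???????????
???⊞⊞⊞⊞⊞???
???⊞⊞⊞⊞⊞???
???⊞⊞∙⊕∙???
???⊞⊞∙∙∙???
???⊞⊞⊚∙∙???
???⊞⊞∙∙∙???
???⊞⊞∙∙∙???
???????????
???????????
⊞⊞⊞⊞⊞⊞⊞⊞⊞⊞⊞

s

???⊞⊞⊞⊞⊞???
???⊞⊞⊞⊞⊞???
???⊞⊞∙⊕∙???
???⊞⊞∙∙∙???
???⊞⊞∙∙∙???
???⊞⊞⊚∙∙???
???⊞⊞∙∙∙???
???⊞⊞∙∙∙???
???????????
⊞⊞⊞⊞⊞⊞⊞⊞⊞⊞⊞
⊞⊞⊞⊞⊞⊞⊞⊞⊞⊞⊞

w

???????????
???⊞⊞⊞⊞⊞???
???⊞⊞⊞⊞⊞???
???⊞⊞∙⊕∙???
???⊞⊞∙∙∙???
???⊞⊞⊚∙∙???
???⊞⊞∙∙∙???
???⊞⊞∙∙∙???
???⊞⊞∙∙∙???
???????????
⊞⊞⊞⊞⊞⊞⊞⊞⊞⊞⊞

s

???⊞⊞⊞⊞⊞???
???⊞⊞⊞⊞⊞???
???⊞⊞∙⊕∙???
???⊞⊞∙∙∙???
???⊞⊞∙∙∙???
???⊞⊞⊚∙∙???
???⊞⊞∙∙∙???
???⊞⊞∙∙∙???
???????????
⊞⊞⊞⊞⊞⊞⊞⊞⊞⊞⊞
⊞⊞⊞⊞⊞⊞⊞⊞⊞⊞⊞

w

???????????
???⊞⊞⊞⊞⊞???
???⊞⊞⊞⊞⊞???
???⊞⊞∙⊕∙???
???⊞⊞∙∙∙???
???⊞⊞⊚∙∙???
???⊞⊞∙∙∙???
???⊞⊞∙∙∙???
???⊞⊞∙∙∙???
???????????
⊞⊞⊞⊞⊞⊞⊞⊞⊞⊞⊞


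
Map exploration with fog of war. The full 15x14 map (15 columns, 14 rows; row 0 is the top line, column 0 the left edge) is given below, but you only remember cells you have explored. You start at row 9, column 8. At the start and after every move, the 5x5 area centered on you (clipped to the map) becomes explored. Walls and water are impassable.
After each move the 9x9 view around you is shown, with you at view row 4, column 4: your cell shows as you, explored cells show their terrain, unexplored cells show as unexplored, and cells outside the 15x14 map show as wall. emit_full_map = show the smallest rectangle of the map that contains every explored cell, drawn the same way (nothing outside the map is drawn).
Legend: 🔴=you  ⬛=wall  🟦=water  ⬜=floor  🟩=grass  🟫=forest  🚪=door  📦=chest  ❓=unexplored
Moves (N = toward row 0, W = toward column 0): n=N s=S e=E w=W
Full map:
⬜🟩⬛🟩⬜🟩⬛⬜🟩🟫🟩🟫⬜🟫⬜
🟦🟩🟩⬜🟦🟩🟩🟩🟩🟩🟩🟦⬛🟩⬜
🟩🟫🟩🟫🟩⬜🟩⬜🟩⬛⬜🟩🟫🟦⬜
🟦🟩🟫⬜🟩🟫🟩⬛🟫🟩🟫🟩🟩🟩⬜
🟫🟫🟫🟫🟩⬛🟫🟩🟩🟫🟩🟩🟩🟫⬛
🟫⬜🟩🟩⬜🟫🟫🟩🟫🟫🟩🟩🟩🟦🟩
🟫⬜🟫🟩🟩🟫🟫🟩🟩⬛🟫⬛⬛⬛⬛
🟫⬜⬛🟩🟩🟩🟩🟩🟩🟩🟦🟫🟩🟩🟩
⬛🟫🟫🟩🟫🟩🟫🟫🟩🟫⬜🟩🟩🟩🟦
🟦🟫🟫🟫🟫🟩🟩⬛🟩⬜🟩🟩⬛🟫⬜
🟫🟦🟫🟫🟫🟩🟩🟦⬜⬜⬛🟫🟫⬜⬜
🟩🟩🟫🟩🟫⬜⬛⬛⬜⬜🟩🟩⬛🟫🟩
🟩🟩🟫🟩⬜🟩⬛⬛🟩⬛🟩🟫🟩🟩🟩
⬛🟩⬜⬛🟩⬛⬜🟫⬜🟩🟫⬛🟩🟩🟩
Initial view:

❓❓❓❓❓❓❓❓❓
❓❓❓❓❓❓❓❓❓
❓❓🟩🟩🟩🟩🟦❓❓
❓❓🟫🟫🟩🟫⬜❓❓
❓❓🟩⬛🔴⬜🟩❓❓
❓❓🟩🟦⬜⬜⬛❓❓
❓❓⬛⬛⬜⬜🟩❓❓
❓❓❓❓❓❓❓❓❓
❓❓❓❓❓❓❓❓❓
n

❓❓❓❓❓❓❓❓❓
❓❓❓❓❓❓❓❓❓
❓❓🟫🟩🟩⬛🟫❓❓
❓❓🟩🟩🟩🟩🟦❓❓
❓❓🟫🟫🔴🟫⬜❓❓
❓❓🟩⬛🟩⬜🟩❓❓
❓❓🟩🟦⬜⬜⬛❓❓
❓❓⬛⬛⬜⬜🟩❓❓
❓❓❓❓❓❓❓❓❓

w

❓❓❓❓❓❓❓❓❓
❓❓❓❓❓❓❓❓❓
❓❓🟫🟫🟩🟩⬛🟫❓
❓❓🟩🟩🟩🟩🟩🟦❓
❓❓🟩🟫🔴🟩🟫⬜❓
❓❓🟩🟩⬛🟩⬜🟩❓
❓❓🟩🟩🟦⬜⬜⬛❓
❓❓❓⬛⬛⬜⬜🟩❓
❓❓❓❓❓❓❓❓❓

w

❓❓❓❓❓❓❓❓❓
❓❓❓❓❓❓❓❓❓
❓❓🟩🟫🟫🟩🟩⬛🟫
❓❓🟩🟩🟩🟩🟩🟩🟦
❓❓🟫🟩🔴🟫🟩🟫⬜
❓❓🟫🟩🟩⬛🟩⬜🟩
❓❓🟫🟩🟩🟦⬜⬜⬛
❓❓❓❓⬛⬛⬜⬜🟩
❓❓❓❓❓❓❓❓❓

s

❓❓❓❓❓❓❓❓❓
❓❓🟩🟫🟫🟩🟩⬛🟫
❓❓🟩🟩🟩🟩🟩🟩🟦
❓❓🟫🟩🟫🟫🟩🟫⬜
❓❓🟫🟩🔴⬛🟩⬜🟩
❓❓🟫🟩🟩🟦⬜⬜⬛
❓❓🟫⬜⬛⬛⬜⬜🟩
❓❓❓❓❓❓❓❓❓
❓❓❓❓❓❓❓❓❓

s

❓❓🟩🟫🟫🟩🟩⬛🟫
❓❓🟩🟩🟩🟩🟩🟩🟦
❓❓🟫🟩🟫🟫🟩🟫⬜
❓❓🟫🟩🟩⬛🟩⬜🟩
❓❓🟫🟩🔴🟦⬜⬜⬛
❓❓🟫⬜⬛⬛⬜⬜🟩
❓❓⬜🟩⬛⬛🟩❓❓
❓❓❓❓❓❓❓❓❓
⬛⬛⬛⬛⬛⬛⬛⬛⬛

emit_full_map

🟩🟫🟫🟩🟩⬛🟫
🟩🟩🟩🟩🟩🟩🟦
🟫🟩🟫🟫🟩🟫⬜
🟫🟩🟩⬛🟩⬜🟩
🟫🟩🔴🟦⬜⬜⬛
🟫⬜⬛⬛⬜⬜🟩
⬜🟩⬛⬛🟩❓❓

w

❓❓❓🟩🟫🟫🟩🟩⬛
❓❓❓🟩🟩🟩🟩🟩🟩
❓❓🟩🟫🟩🟫🟫🟩🟫
❓❓🟫🟫🟩🟩⬛🟩⬜
❓❓🟫🟫🔴🟩🟦⬜⬜
❓❓🟩🟫⬜⬛⬛⬜⬜
❓❓🟩⬜🟩⬛⬛🟩❓
❓❓❓❓❓❓❓❓❓
⬛⬛⬛⬛⬛⬛⬛⬛⬛

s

❓❓❓🟩🟩🟩🟩🟩🟩
❓❓🟩🟫🟩🟫🟫🟩🟫
❓❓🟫🟫🟩🟩⬛🟩⬜
❓❓🟫🟫🟩🟩🟦⬜⬜
❓❓🟩🟫🔴⬛⬛⬜⬜
❓❓🟩⬜🟩⬛⬛🟩❓
❓❓⬛🟩⬛⬜🟫❓❓
⬛⬛⬛⬛⬛⬛⬛⬛⬛
⬛⬛⬛⬛⬛⬛⬛⬛⬛

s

❓❓🟩🟫🟩🟫🟫🟩🟫
❓❓🟫🟫🟩🟩⬛🟩⬜
❓❓🟫🟫🟩🟩🟦⬜⬜
❓❓🟩🟫⬜⬛⬛⬜⬜
❓❓🟩⬜🔴⬛⬛🟩❓
❓❓⬛🟩⬛⬜🟫❓❓
⬛⬛⬛⬛⬛⬛⬛⬛⬛
⬛⬛⬛⬛⬛⬛⬛⬛⬛
⬛⬛⬛⬛⬛⬛⬛⬛⬛

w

❓❓❓🟩🟫🟩🟫🟫🟩
❓❓❓🟫🟫🟩🟩⬛🟩
❓❓🟫🟫🟫🟩🟩🟦⬜
❓❓🟫🟩🟫⬜⬛⬛⬜
❓❓🟫🟩🔴🟩⬛⬛🟩
❓❓⬜⬛🟩⬛⬜🟫❓
⬛⬛⬛⬛⬛⬛⬛⬛⬛
⬛⬛⬛⬛⬛⬛⬛⬛⬛
⬛⬛⬛⬛⬛⬛⬛⬛⬛

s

❓❓❓🟫🟫🟩🟩⬛🟩
❓❓🟫🟫🟫🟩🟩🟦⬜
❓❓🟫🟩🟫⬜⬛⬛⬜
❓❓🟫🟩⬜🟩⬛⬛🟩
❓❓⬜⬛🔴⬛⬜🟫❓
⬛⬛⬛⬛⬛⬛⬛⬛⬛
⬛⬛⬛⬛⬛⬛⬛⬛⬛
⬛⬛⬛⬛⬛⬛⬛⬛⬛
⬛⬛⬛⬛⬛⬛⬛⬛⬛

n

❓❓❓🟩🟫🟩🟫🟫🟩
❓❓❓🟫🟫🟩🟩⬛🟩
❓❓🟫🟫🟫🟩🟩🟦⬜
❓❓🟫🟩🟫⬜⬛⬛⬜
❓❓🟫🟩🔴🟩⬛⬛🟩
❓❓⬜⬛🟩⬛⬜🟫❓
⬛⬛⬛⬛⬛⬛⬛⬛⬛
⬛⬛⬛⬛⬛⬛⬛⬛⬛
⬛⬛⬛⬛⬛⬛⬛⬛⬛

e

❓❓🟩🟫🟩🟫🟫🟩🟫
❓❓🟫🟫🟩🟩⬛🟩⬜
❓🟫🟫🟫🟩🟩🟦⬜⬜
❓🟫🟩🟫⬜⬛⬛⬜⬜
❓🟫🟩⬜🔴⬛⬛🟩❓
❓⬜⬛🟩⬛⬜🟫❓❓
⬛⬛⬛⬛⬛⬛⬛⬛⬛
⬛⬛⬛⬛⬛⬛⬛⬛⬛
⬛⬛⬛⬛⬛⬛⬛⬛⬛

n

❓❓❓🟩🟩🟩🟩🟩🟩
❓❓🟩🟫🟩🟫🟫🟩🟫
❓❓🟫🟫🟩🟩⬛🟩⬜
❓🟫🟫🟫🟩🟩🟦⬜⬜
❓🟫🟩🟫🔴⬛⬛⬜⬜
❓🟫🟩⬜🟩⬛⬛🟩❓
❓⬜⬛🟩⬛⬜🟫❓❓
⬛⬛⬛⬛⬛⬛⬛⬛⬛
⬛⬛⬛⬛⬛⬛⬛⬛⬛

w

❓❓❓❓🟩🟩🟩🟩🟩
❓❓❓🟩🟫🟩🟫🟫🟩
❓❓🟫🟫🟫🟩🟩⬛🟩
❓❓🟫🟫🟫🟩🟩🟦⬜
❓❓🟫🟩🔴⬜⬛⬛⬜
❓❓🟫🟩⬜🟩⬛⬛🟩
❓❓⬜⬛🟩⬛⬜🟫❓
⬛⬛⬛⬛⬛⬛⬛⬛⬛
⬛⬛⬛⬛⬛⬛⬛⬛⬛

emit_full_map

❓❓🟩🟫🟫🟩🟩⬛🟫
❓❓🟩🟩🟩🟩🟩🟩🟦
❓🟩🟫🟩🟫🟫🟩🟫⬜
🟫🟫🟫🟩🟩⬛🟩⬜🟩
🟫🟫🟫🟩🟩🟦⬜⬜⬛
🟫🟩🔴⬜⬛⬛⬜⬜🟩
🟫🟩⬜🟩⬛⬛🟩❓❓
⬜⬛🟩⬛⬜🟫❓❓❓


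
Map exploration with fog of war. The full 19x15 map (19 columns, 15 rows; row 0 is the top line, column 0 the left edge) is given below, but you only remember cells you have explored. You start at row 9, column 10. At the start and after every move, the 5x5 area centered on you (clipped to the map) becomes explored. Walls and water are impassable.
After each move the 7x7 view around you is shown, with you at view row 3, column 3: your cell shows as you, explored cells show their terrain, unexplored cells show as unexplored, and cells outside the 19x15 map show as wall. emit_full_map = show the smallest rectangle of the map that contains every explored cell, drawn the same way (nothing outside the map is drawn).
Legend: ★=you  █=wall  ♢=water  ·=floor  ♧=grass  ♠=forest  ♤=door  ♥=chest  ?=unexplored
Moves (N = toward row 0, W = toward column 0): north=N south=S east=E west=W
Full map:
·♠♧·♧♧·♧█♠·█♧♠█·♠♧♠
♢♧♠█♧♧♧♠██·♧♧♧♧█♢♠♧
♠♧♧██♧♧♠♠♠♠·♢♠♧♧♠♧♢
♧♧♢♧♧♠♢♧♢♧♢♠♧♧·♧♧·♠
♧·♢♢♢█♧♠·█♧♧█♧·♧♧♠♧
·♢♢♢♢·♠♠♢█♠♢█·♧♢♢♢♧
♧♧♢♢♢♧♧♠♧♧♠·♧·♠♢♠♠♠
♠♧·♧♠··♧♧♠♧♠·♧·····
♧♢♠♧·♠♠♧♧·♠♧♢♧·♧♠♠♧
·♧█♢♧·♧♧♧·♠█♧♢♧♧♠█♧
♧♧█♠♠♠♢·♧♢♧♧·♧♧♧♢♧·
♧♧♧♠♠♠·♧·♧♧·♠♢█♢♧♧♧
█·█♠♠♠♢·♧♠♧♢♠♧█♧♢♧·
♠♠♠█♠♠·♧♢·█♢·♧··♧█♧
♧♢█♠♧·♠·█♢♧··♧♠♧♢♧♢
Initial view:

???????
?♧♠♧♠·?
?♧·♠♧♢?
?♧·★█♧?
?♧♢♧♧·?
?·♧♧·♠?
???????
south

?♧♠♧♠·?
?♧·♠♧♢?
?♧·♠█♧?
?♧♢★♧·?
?·♧♧·♠?
?♧♠♧♢♠?
???????

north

???????
?♧♠♧♠·?
?♧·♠♧♢?
?♧·★█♧?
?♧♢♧♧·?
?·♧♧·♠?
?♧♠♧♢♠?

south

?♧♠♧♠·?
?♧·♠♧♢?
?♧·♠█♧?
?♧♢★♧·?
?·♧♧·♠?
?♧♠♧♢♠?
???????

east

♧♠♧♠·??
♧·♠♧♢♧?
♧·♠█♧♢?
♧♢♧★·♧?
·♧♧·♠♢?
♧♠♧♢♠♧?
???????

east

♠♧♠·???
·♠♧♢♧·?
·♠█♧♢♧?
♢♧♧★♧♧?
♧♧·♠♢█?
♠♧♢♠♧█?
???????

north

???????
♠♧♠·♧·?
·♠♧♢♧·?
·♠█★♢♧?
♢♧♧·♧♧?
♧♧·♠♢█?
♠♧♢♠♧█?

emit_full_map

♧♠♧♠·♧·
♧·♠♧♢♧·
♧·♠█★♢♧
♧♢♧♧·♧♧
·♧♧·♠♢█
♧♠♧♢♠♧█

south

♠♧♠·♧·?
·♠♧♢♧·?
·♠█♧♢♧?
♢♧♧★♧♧?
♧♧·♠♢█?
♠♧♢♠♧█?
???????

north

???????
♠♧♠·♧·?
·♠♧♢♧·?
·♠█★♢♧?
♢♧♧·♧♧?
♧♧·♠♢█?
♠♧♢♠♧█?

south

♠♧♠·♧·?
·♠♧♢♧·?
·♠█♧♢♧?
♢♧♧★♧♧?
♧♧·♠♢█?
♠♧♢♠♧█?
???????

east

♧♠·♧·??
♠♧♢♧·♧?
♠█♧♢♧♧?
♧♧·★♧♧?
♧·♠♢█♢?
♧♢♠♧█♧?
???????

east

♠·♧·???
♧♢♧·♧♠?
█♧♢♧♧♠?
♧·♧★♧♢?
·♠♢█♢♧?
♢♠♧█♧♢?
???????

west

♧♠·♧·??
♠♧♢♧·♧♠
♠█♧♢♧♧♠
♧♧·★♧♧♢
♧·♠♢█♢♧
♧♢♠♧█♧♢
???????

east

♠·♧·???
♧♢♧·♧♠?
█♧♢♧♧♠?
♧·♧★♧♢?
·♠♢█♢♧?
♢♠♧█♧♢?
???????

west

♧♠·♧·??
♠♧♢♧·♧♠
♠█♧♢♧♧♠
♧♧·★♧♧♢
♧·♠♢█♢♧
♧♢♠♧█♧♢
???????


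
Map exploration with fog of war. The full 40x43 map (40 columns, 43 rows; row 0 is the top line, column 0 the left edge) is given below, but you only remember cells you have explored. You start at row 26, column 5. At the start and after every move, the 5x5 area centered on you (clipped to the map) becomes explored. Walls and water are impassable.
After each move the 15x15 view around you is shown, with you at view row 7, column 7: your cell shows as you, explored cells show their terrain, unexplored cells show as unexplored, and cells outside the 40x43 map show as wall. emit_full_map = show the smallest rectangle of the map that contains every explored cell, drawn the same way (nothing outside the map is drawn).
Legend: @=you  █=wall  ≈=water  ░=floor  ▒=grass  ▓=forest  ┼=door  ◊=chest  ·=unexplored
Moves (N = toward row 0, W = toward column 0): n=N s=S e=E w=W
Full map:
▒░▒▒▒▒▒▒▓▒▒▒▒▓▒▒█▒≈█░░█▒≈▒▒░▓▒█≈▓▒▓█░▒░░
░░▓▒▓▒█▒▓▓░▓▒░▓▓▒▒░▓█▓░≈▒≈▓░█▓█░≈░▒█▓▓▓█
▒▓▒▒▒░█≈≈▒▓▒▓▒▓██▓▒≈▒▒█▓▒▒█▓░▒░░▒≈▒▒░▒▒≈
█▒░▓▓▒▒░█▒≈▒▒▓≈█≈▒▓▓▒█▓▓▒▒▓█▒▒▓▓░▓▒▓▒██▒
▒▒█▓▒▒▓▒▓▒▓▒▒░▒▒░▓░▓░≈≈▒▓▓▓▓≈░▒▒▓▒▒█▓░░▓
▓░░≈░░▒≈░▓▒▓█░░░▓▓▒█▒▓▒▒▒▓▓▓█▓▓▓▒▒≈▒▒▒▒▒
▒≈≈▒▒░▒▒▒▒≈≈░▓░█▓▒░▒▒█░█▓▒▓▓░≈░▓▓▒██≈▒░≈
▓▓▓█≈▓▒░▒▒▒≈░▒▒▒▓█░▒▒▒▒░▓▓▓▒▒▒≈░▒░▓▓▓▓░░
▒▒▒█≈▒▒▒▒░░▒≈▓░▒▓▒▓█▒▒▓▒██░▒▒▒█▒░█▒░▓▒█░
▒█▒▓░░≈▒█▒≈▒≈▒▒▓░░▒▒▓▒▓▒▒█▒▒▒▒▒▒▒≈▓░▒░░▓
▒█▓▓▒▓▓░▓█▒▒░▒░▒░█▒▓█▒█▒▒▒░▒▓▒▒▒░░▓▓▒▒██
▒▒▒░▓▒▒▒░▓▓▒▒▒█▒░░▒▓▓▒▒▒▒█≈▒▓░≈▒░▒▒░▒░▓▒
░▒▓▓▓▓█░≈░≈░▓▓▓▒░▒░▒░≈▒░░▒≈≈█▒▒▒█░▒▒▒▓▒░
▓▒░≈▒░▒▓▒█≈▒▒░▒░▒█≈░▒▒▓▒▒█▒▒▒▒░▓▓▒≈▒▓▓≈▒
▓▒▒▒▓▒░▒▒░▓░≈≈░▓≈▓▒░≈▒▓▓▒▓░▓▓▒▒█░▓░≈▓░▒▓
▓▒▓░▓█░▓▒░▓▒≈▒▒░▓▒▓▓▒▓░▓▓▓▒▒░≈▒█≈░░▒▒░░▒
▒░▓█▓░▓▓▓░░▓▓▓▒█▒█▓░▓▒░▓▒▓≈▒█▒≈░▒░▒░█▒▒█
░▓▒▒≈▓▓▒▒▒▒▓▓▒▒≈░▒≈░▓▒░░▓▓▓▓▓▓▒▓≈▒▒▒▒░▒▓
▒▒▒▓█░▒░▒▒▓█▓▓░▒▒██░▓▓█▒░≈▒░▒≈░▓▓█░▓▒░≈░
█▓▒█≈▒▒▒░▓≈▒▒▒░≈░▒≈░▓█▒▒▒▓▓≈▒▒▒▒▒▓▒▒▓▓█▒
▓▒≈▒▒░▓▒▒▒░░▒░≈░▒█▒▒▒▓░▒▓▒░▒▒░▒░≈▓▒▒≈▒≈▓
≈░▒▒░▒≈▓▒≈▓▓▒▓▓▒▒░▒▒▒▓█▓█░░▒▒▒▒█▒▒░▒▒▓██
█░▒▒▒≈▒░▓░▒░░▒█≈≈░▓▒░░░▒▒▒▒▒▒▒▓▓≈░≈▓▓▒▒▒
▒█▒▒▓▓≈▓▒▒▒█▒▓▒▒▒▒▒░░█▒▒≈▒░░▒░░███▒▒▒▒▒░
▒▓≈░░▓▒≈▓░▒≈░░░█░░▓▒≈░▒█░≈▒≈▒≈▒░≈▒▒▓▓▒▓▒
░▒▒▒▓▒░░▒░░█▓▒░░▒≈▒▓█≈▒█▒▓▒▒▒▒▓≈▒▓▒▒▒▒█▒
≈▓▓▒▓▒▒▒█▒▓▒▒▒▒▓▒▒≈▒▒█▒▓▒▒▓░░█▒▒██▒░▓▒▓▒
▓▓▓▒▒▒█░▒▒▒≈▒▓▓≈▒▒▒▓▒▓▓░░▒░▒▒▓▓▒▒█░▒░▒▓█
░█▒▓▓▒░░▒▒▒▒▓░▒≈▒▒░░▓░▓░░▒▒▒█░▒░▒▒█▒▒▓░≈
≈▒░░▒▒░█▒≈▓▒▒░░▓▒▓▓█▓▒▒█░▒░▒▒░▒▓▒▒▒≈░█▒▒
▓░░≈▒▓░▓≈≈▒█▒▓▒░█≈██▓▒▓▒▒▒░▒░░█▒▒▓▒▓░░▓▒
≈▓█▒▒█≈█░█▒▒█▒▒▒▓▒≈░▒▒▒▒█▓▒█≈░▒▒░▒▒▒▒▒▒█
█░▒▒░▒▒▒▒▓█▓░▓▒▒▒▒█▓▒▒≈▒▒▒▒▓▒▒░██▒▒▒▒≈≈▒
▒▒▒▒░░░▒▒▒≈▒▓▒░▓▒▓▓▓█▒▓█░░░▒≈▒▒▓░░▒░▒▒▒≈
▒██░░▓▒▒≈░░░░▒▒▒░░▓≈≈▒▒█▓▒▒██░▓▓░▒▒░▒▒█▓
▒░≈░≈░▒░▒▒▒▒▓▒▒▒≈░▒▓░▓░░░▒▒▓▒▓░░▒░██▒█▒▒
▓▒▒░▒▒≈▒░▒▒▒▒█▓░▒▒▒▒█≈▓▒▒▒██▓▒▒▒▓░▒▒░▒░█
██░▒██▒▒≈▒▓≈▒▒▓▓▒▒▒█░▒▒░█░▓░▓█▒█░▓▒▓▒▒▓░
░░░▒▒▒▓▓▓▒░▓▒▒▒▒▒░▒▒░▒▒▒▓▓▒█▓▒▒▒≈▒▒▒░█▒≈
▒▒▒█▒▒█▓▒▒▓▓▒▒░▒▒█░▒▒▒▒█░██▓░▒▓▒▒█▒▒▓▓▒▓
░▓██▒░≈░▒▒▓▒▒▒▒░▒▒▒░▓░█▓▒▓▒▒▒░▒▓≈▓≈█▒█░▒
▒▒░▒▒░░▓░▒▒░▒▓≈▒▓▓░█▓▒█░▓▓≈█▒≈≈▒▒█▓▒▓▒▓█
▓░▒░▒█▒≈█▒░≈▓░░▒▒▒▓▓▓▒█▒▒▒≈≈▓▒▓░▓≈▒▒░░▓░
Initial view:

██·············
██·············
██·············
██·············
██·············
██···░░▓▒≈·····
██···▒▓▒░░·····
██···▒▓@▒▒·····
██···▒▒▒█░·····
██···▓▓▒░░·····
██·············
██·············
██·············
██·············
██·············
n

██·············
██·············
██·············
██·············
██·············
██···▒▓▓≈▓·····
██···░░▓▒≈·····
██···▒▓@░░·····
██···▒▓▒▒▒·····
██···▒▒▒█░·····
██···▓▓▒░░·····
██·············
██·············
██·············
██·············

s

██·············
██·············
██·············
██·············
██···▒▓▓≈▓·····
██···░░▓▒≈·····
██···▒▓▒░░·····
██···▒▓@▒▒·····
██···▒▒▒█░·····
██···▓▓▒░░·····
██·············
██·············
██·············
██·············
██·············

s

██·············
██·············
██·············
██···▒▓▓≈▓·····
██···░░▓▒≈·····
██···▒▓▒░░·····
██···▒▓▒▒▒·····
██···▒▒@█░·····
██···▓▓▒░░·····
██···░▒▒░█·····
██·············
██·············
██·············
██·············
██·············

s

██·············
██·············
██···▒▓▓≈▓·····
██···░░▓▒≈·····
██···▒▓▒░░·····
██···▒▓▒▒▒·····
██···▒▒▒█░·····
██···▓▓@░░·····
██···░▒▒░█·····
██···≈▒▓░▓·····
██·············
██·············
██·············
██·············
██·············

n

██·············
██·············
██·············
██···▒▓▓≈▓·····
██···░░▓▒≈·····
██···▒▓▒░░·····
██···▒▓▒▒▒·····
██···▒▒@█░·····
██···▓▓▒░░·····
██···░▒▒░█·····
██···≈▒▓░▓·····
██·············
██·············
██·············
██·············

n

██·············
██·············
██·············
██·············
██···▒▓▓≈▓·····
██···░░▓▒≈·····
██···▒▓▒░░·····
██···▒▓@▒▒·····
██···▒▒▒█░·····
██···▓▓▒░░·····
██···░▒▒░█·····
██···≈▒▓░▓·····
██·············
██·············
██·············

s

██·············
██·············
██·············
██···▒▓▓≈▓·····
██···░░▓▒≈·····
██···▒▓▒░░·····
██···▒▓▒▒▒·····
██···▒▒@█░·····
██···▓▓▒░░·····
██···░▒▒░█·····
██···≈▒▓░▓·····
██·············
██·············
██·············
██·············

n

██·············
██·············
██·············
██·············
██···▒▓▓≈▓·····
██···░░▓▒≈·····
██···▒▓▒░░·····
██···▒▓@▒▒·····
██···▒▒▒█░·····
██···▓▓▒░░·····
██···░▒▒░█·····
██···≈▒▓░▓·····
██·············
██·············
██·············

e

█··············
█··············
█··············
█··············
█···▒▓▓≈▓······
█···░░▓▒≈▓·····
█···▒▓▒░░▒·····
█···▒▓▒@▒█·····
█···▒▒▒█░▒·····
█···▓▓▒░░▒·····
█···░▒▒░█······
█···≈▒▓░▓······
█··············
█··············
█··············

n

█··············
█··············
█··············
█··············
█··············
█···▒▓▓≈▓▒·····
█···░░▓▒≈▓·····
█···▒▓▒@░▒·····
█···▒▓▒▒▒█·····
█···▒▒▒█░▒·····
█···▓▓▒░░▒·····
█···░▒▒░█······
█···≈▒▓░▓······
█··············
█··············

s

█··············
█··············
█··············
█··············
█···▒▓▓≈▓▒·····
█···░░▓▒≈▓·····
█···▒▓▒░░▒·····
█···▒▓▒@▒█·····
█···▒▒▒█░▒·····
█···▓▓▒░░▒·····
█···░▒▒░█······
█···≈▒▓░▓······
█··············
█··············
█··············

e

···············
···············
···············
···············
···▒▓▓≈▓▒······
···░░▓▒≈▓░·····
···▒▓▒░░▒░·····
···▒▓▒▒@█▒·····
···▒▒▒█░▒▒·····
···▓▓▒░░▒▒·····
···░▒▒░█·······
···≈▒▓░▓·······
···············
···············
···············

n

···············
···············
···············
···············
···············
···▒▓▓≈▓▒▒·····
···░░▓▒≈▓░·····
···▒▓▒░@▒░·····
···▒▓▒▒▒█▒·····
···▒▒▒█░▒▒·····
···▓▓▒░░▒▒·····
···░▒▒░█·······
···≈▒▓░▓·······
···············
···············

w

█··············
█··············
█··············
█··············
█··············
█···▒▓▓≈▓▒▒····
█···░░▓▒≈▓░····
█···▒▓▒@░▒░····
█···▒▓▒▒▒█▒····
█···▒▒▒█░▒▒····
█···▓▓▒░░▒▒····
█···░▒▒░█······
█···≈▒▓░▓······
█··············
█··············

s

█··············
█··············
█··············
█··············
█···▒▓▓≈▓▒▒····
█···░░▓▒≈▓░····
█···▒▓▒░░▒░····
█···▒▓▒@▒█▒····
█···▒▒▒█░▒▒····
█···▓▓▒░░▒▒····
█···░▒▒░█······
█···≈▒▓░▓······
█··············
█··············
█··············

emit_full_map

▒▓▓≈▓▒▒
░░▓▒≈▓░
▒▓▒░░▒░
▒▓▒@▒█▒
▒▒▒█░▒▒
▓▓▒░░▒▒
░▒▒░█··
≈▒▓░▓··
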